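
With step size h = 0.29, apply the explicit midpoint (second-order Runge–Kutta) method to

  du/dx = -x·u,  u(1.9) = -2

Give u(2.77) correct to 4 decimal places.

Midpoint: k1 = f(x_n, u_n); k2 = f(x_n + h/2, u_n + (h/2)·k1); u_{n+1} = u_n + h·k2.
x=1.900000, u=-2.000000:
  k1 = f(1.900000, -2.000000) = 3.800000
  k2 = f(2.045000, -1.449000) = 2.963205
  u ← -2.000000 + 0.29·2.963205 = -1.140671
x=2.190000, u=-1.140671:
  k1 = f(2.190000, -1.140671) = 2.498069
  k2 = f(2.335000, -0.778451) = 1.817682
  u ← -1.140671 + 0.29·1.817682 = -0.613543
x=2.480000, u=-0.613543:
  k1 = f(2.480000, -0.613543) = 1.521586
  k2 = f(2.625000, -0.392913) = 1.031396
  u ← -0.613543 + 0.29·1.031396 = -0.314438
u(2.77) ≈ -0.3144

-0.3144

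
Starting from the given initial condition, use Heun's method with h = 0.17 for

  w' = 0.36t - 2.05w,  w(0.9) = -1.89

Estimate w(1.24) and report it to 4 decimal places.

-0.8634

Heun: k1 = f(t_n, w_n); k2 = f(t_n + h, w_n + h·k1); w_{n+1} = w_n + (h/2)·(k1 + k2).
t=0.900000, w=-1.890000:
  k1 = f(0.900000, -1.890000) = 4.198500
  k2 = f(1.070000, -1.176255) = 2.796523
  w ← -1.890000 + (0.17/2)·(4.198500 + 2.796523) = -1.295423
t=1.070000, w=-1.295423:
  k1 = f(1.070000, -1.295423) = 3.040817
  k2 = f(1.240000, -0.778484) = 2.042292
  w ← -1.295423 + (0.17/2)·(3.040817 + 2.042292) = -0.863359
w(1.24) ≈ -0.8634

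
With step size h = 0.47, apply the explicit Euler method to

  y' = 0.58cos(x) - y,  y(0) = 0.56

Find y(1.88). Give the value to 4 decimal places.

Euler: y_{n+1} = y_n + h·f(x_n, y_n).
x=0.000000, y=0.560000: f=0.020000 → y ← 0.560000 + 0.47·0.020000 = 0.569400
x=0.470000, y=0.569400: f=-0.052290 → y ← 0.569400 + 0.47·(-0.052290) = 0.544824
x=0.940000, y=0.544824: f=-0.202746 → y ← 0.544824 + 0.47·(-0.202746) = 0.449533
x=1.410000, y=0.449533: f=-0.356672 → y ← 0.449533 + 0.47·(-0.356672) = 0.281897
y(1.88) ≈ 0.2819

0.2819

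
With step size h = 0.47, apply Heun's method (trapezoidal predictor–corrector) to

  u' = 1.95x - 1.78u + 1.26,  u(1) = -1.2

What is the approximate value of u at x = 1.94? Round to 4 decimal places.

Heun: k1 = f(x_n, u_n); k2 = f(x_n + h, u_n + h·k1); u_{n+1} = u_n + (h/2)·(k1 + k2).
x=1.000000, u=-1.200000:
  k1 = f(1.000000, -1.200000) = 5.346000
  k2 = f(1.470000, 1.312620) = 1.790036
  u ← -1.200000 + (0.47/2)·(5.346000 + 1.790036) = 0.476969
x=1.470000, u=0.476969:
  k1 = f(1.470000, 0.476969) = 3.277496
  k2 = f(1.940000, 2.017392) = 1.452043
  u ← 0.476969 + (0.47/2)·(3.277496 + 1.452043) = 1.588410
u(1.94) ≈ 1.5884

1.5884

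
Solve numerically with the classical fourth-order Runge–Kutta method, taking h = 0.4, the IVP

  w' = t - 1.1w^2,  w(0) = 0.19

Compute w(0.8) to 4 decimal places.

RK4: k1 = f(t_n, w_n); k2 = f(t_n + h/2, w_n + (h/2)·k1); k3 = f(t_n + h/2, w_n + (h/2)·k2); k4 = f(t_n + h, w_n + h·k3); w_{n+1} = w_n + (h/6)·(k1 + 2k2 + 2k3 + k4).
t=0.000000, w=0.190000:
  k1 = f(0.000000, 0.190000) = -0.039710
  k2 = f(0.200000, 0.182058) = 0.163540
  k3 = f(0.200000, 0.222708) = 0.145441
  k4 = f(0.400000, 0.248176) = 0.332249
  w ← 0.190000 + (0.4/6)·(k1 + 2k2 + 2k3 + k4) = 0.250700
t=0.400000, w=0.250700:
  k1 = f(0.400000, 0.250700) = 0.330864
  k2 = f(0.600000, 0.316873) = 0.489551
  k3 = f(0.600000, 0.348610) = 0.466318
  k4 = f(0.800000, 0.437227) = 0.589715
  w ← 0.250700 + (0.4/6)·(k1 + 2k2 + 2k3 + k4) = 0.439521
w(0.8) ≈ 0.4395

0.4395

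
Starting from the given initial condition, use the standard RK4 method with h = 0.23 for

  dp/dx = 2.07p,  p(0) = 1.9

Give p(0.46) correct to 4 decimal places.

4.9223

RK4: k1 = f(x_n, p_n); k2 = f(x_n + h/2, p_n + (h/2)·k1); k3 = f(x_n + h/2, p_n + (h/2)·k2); k4 = f(x_n + h, p_n + h·k3); p_{n+1} = p_n + (h/6)·(k1 + 2k2 + 2k3 + k4).
x=0.000000, p=1.900000:
  k1 = f(0.000000, 1.900000) = 3.933000
  k2 = f(0.115000, 2.352295) = 4.869251
  k3 = f(0.115000, 2.459964) = 5.092125
  k4 = f(0.230000, 3.071189) = 6.357361
  p ← 1.900000 + (0.23/6)·(k1 + 2k2 + 2k3 + k4) = 3.058169
x=0.230000, p=3.058169:
  k1 = f(0.230000, 3.058169) = 6.330410
  k2 = f(0.345000, 3.786167) = 7.837365
  k3 = f(0.345000, 3.959466) = 8.196095
  k4 = f(0.460000, 4.943271) = 10.232571
  p ← 3.058169 + (0.23/6)·(k1 + 2k2 + 2k3 + k4) = 4.922316
p(0.46) ≈ 4.9223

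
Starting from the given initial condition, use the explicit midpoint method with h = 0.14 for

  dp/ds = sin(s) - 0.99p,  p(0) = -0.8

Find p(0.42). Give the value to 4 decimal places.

Midpoint: k1 = f(s_n, p_n); k2 = f(s_n + h/2, p_n + (h/2)·k1); p_{n+1} = p_n + h·k2.
s=0.000000, p=-0.800000:
  k1 = f(0.000000, -0.800000) = 0.792000
  k2 = f(0.070000, -0.744560) = 0.807057
  p ← -0.800000 + 0.14·0.807057 = -0.687012
s=0.140000, p=-0.687012:
  k1 = f(0.140000, -0.687012) = 0.819685
  k2 = f(0.210000, -0.629634) = 0.831798
  p ← -0.687012 + 0.14·0.831798 = -0.570560
s=0.280000, p=-0.570560:
  k1 = f(0.280000, -0.570560) = 0.841210
  k2 = f(0.350000, -0.511676) = 0.849457
  p ← -0.570560 + 0.14·0.849457 = -0.451636
p(0.42) ≈ -0.4516

-0.4516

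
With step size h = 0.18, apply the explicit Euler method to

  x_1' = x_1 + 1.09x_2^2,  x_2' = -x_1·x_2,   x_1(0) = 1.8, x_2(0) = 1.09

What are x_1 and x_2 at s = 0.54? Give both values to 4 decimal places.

3.4430, 0.2037

Euler on (x_1,x_2): x_1_{n+1} = x_1_n + h·x_1', x_2_{n+1} = x_2_n + h·x_2'.
0.000000: (1.800000, 1.090000); f=(3.095029, -1.962000) → (2.357105, 0.736840)
0.180000: (2.357105, 0.736840); f=(2.948902, -1.736809) → (2.887908, 0.424214)
0.360000: (2.887908, 0.424214); f=(3.084062, -1.225092) → (3.443039, 0.203698)
(x_1(0.54), x_2(0.54)) ≈ (3.4430, 0.2037)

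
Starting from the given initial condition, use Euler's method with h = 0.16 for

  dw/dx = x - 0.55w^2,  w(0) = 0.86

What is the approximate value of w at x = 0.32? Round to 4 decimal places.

0.7649

Euler: w_{n+1} = w_n + h·f(x_n, w_n).
x=0.000000, w=0.860000: f=-0.406780 → w ← 0.860000 + 0.16·(-0.406780) = 0.794915
x=0.160000, w=0.794915: f=-0.187540 → w ← 0.794915 + 0.16·(-0.187540) = 0.764909
w(0.32) ≈ 0.7649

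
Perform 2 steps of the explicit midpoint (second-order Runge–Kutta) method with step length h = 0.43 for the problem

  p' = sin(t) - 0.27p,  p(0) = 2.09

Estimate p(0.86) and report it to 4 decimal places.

1.9877

Midpoint: k1 = f(t_n, p_n); k2 = f(t_n + h/2, p_n + (h/2)·k1); p_{n+1} = p_n + h·k2.
t=0.000000, p=2.090000:
  k1 = f(0.000000, 2.090000) = -0.564300
  k2 = f(0.215000, 1.968675) = -0.318195
  p ← 2.090000 + 0.43·(-0.318195) = 1.953176
t=0.430000, p=1.953176:
  k1 = f(0.430000, 1.953176) = -0.110487
  k2 = f(0.645000, 1.929422) = 0.080255
  p ← 1.953176 + 0.43·0.080255 = 1.987686
p(0.86) ≈ 1.9877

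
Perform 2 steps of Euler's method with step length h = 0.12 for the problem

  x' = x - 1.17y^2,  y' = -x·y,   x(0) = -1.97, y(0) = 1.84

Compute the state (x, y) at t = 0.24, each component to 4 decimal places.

-3.7302, 3.0071

Euler on (x,y): x_{n+1} = x_n + h·x', y_{n+1} = y_n + h·y'.
0.000000: (-1.970000, 1.840000); f=(-5.931152, 3.624800) → (-2.681738, 2.274976)
0.120000: (-2.681738, 2.274976); f=(-8.737092, 6.100890) → (-3.730189, 3.007083)
(x(0.24), y(0.24)) ≈ (-3.7302, 3.0071)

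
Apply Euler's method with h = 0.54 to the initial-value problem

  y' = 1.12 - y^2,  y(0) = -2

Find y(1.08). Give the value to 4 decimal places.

-9.7757

Euler: y_{n+1} = y_n + h·f(x_n, y_n).
x=0.000000, y=-2.000000: f=-2.880000 → y ← -2.000000 + 0.54·(-2.880000) = -3.555200
x=0.540000, y=-3.555200: f=-11.519447 → y ← -3.555200 + 0.54·(-11.519447) = -9.775701
y(1.08) ≈ -9.7757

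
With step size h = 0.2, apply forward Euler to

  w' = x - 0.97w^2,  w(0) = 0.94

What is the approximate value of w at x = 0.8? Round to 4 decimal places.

0.7107

Euler: w_{n+1} = w_n + h·f(x_n, w_n).
x=0.000000, w=0.940000: f=-0.857092 → w ← 0.940000 + 0.2·(-0.857092) = 0.768582
x=0.200000, w=0.768582: f=-0.372996 → w ← 0.768582 + 0.2·(-0.372996) = 0.693982
x=0.400000, w=0.693982: f=-0.067163 → w ← 0.693982 + 0.2·(-0.067163) = 0.680550
x=0.600000, w=0.680550: f=0.150746 → w ← 0.680550 + 0.2·0.150746 = 0.710699
w(0.8) ≈ 0.7107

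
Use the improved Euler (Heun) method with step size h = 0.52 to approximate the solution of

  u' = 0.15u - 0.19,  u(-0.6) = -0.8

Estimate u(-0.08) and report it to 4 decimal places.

-0.9675

Heun: k1 = f(t_n, u_n); k2 = f(t_n + h, u_n + h·k1); u_{n+1} = u_n + (h/2)·(k1 + k2).
t=-0.600000, u=-0.800000:
  k1 = f(-0.600000, -0.800000) = -0.310000
  k2 = f(-0.080000, -0.961200) = -0.334180
  u ← -0.800000 + (0.52/2)·(-0.310000 + (-0.334180)) = -0.967487
u(-0.08) ≈ -0.9675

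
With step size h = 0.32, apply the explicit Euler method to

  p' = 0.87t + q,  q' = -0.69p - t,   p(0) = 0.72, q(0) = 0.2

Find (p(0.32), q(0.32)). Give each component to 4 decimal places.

0.7840, 0.0410

Euler on (p,q): p_{n+1} = p_n + h·p', q_{n+1} = q_n + h·q'.
0.000000: (0.720000, 0.200000); f=(0.200000, -0.496800) → (0.784000, 0.041024)
(p(0.32), q(0.32)) ≈ (0.7840, 0.0410)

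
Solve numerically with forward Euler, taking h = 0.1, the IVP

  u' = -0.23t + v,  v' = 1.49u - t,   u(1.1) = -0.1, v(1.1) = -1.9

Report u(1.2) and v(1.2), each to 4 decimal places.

Euler on (u,v): u_{n+1} = u_n + h·u', v_{n+1} = v_n + h·v'.
1.100000: (-0.100000, -1.900000); f=(-2.153000, -1.249000) → (-0.315300, -2.024900)
(u(1.2), v(1.2)) ≈ (-0.3153, -2.0249)

-0.3153, -2.0249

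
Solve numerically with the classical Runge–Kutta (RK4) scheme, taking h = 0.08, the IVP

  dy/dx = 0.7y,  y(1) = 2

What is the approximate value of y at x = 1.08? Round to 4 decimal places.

RK4: k1 = f(x_n, y_n); k2 = f(x_n + h/2, y_n + (h/2)·k1); k3 = f(x_n + h/2, y_n + (h/2)·k2); k4 = f(x_n + h, y_n + h·k3); y_{n+1} = y_n + (h/6)·(k1 + 2k2 + 2k3 + k4).
x=1.000000, y=2.000000:
  k1 = f(1.000000, 2.000000) = 1.400000
  k2 = f(1.040000, 2.056000) = 1.439200
  k3 = f(1.040000, 2.057568) = 1.440298
  k4 = f(1.080000, 2.115224) = 1.480657
  y ← 2.000000 + (0.08/6)·(k1 + 2k2 + 2k3 + k4) = 2.115195
y(1.08) ≈ 2.1152

2.1152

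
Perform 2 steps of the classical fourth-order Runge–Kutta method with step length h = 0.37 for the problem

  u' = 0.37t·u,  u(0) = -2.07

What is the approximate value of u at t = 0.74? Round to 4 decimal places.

-2.2907

RK4: k1 = f(t_n, u_n); k2 = f(t_n + h/2, u_n + (h/2)·k1); k3 = f(t_n + h/2, u_n + (h/2)·k2); k4 = f(t_n + h, u_n + h·k3); u_{n+1} = u_n + (h/6)·(k1 + 2k2 + 2k3 + k4).
t=0.000000, u=-2.070000:
  k1 = f(0.000000, -2.070000) = 0.000000
  k2 = f(0.185000, -2.070000) = -0.141691
  k3 = f(0.185000, -2.096213) = -0.143486
  k4 = f(0.370000, -2.123090) = -0.290651
  u ← -2.070000 + (0.37/6)·(k1 + 2k2 + 2k3 + k4) = -2.123095
t=0.370000, u=-2.123095:
  k1 = f(0.370000, -2.123095) = -0.290652
  k2 = f(0.555000, -2.176866) = -0.447019
  k3 = f(0.555000, -2.205794) = -0.452960
  k4 = f(0.740000, -2.290690) = -0.627191
  u ← -2.123095 + (0.37/6)·(k1 + 2k2 + 2k3 + k4) = -2.290693
u(0.74) ≈ -2.2907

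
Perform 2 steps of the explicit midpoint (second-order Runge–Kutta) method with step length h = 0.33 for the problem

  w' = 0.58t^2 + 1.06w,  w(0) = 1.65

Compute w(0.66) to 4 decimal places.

3.3428

Midpoint: k1 = f(t_n, w_n); k2 = f(t_n + h/2, w_n + (h/2)·k1); w_{n+1} = w_n + h·k2.
t=0.000000, w=1.650000:
  k1 = f(0.000000, 1.650000) = 1.749000
  k2 = f(0.165000, 1.938585) = 2.070691
  w ← 1.650000 + 0.33·2.070691 = 2.333328
t=0.330000, w=2.333328:
  k1 = f(0.330000, 2.333328) = 2.536490
  k2 = f(0.495000, 2.751849) = 3.059074
  w ← 2.333328 + 0.33·3.059074 = 3.342822
w(0.66) ≈ 3.3428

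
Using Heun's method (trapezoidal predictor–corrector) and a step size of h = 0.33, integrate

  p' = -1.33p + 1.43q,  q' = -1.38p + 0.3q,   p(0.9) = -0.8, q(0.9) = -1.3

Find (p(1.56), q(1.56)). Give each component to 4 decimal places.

Heun on (p,q): k1 = f(s_n, state_n); k2 = f(s_n + h, state_n + h·k1); state_{n+1} = state_n + (h/2)·(k1 + k2).
0.900000: (-0.800000, -1.300000)
  k1 = (-0.795000, 0.714000)
  predictor → (-1.062350, -1.064380)
  k2 = (-0.109138, 1.146729)
  → (-0.949183, -0.992980)
1.230000: (-0.949183, -0.992980)
  k1 = (-0.157548, 1.011978)
  predictor → (-1.001174, -0.659027)
  k2 = (0.389152, 1.183911)
  → (-0.910968, -0.630658)
(p(1.56), q(1.56)) ≈ (-0.9110, -0.6307)

-0.9110, -0.6307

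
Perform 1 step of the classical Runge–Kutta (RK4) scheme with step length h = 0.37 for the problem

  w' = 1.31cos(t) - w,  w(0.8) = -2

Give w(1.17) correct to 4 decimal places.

RK4: k1 = f(t_n, w_n); k2 = f(t_n + h/2, w_n + (h/2)·k1); k3 = f(t_n + h/2, w_n + (h/2)·k2); k4 = f(t_n + h, w_n + h·k3); w_{n+1} = w_n + (h/6)·(k1 + 2k2 + 2k3 + k4).
t=0.800000, w=-2.000000:
  k1 = f(0.800000, -2.000000) = 2.912686
  k2 = f(0.985000, -1.461153) = 2.185404
  k3 = f(0.985000, -1.595700) = 2.319951
  k4 = f(1.170000, -1.141618) = 1.652717
  w ← -2.000000 + (0.37/6)·(k1 + 2k2 + 2k3 + k4) = -1.162806
w(1.17) ≈ -1.1628

-1.1628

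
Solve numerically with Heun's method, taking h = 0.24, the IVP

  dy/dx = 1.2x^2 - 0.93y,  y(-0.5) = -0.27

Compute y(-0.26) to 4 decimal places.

Heun: k1 = f(x_n, y_n); k2 = f(x_n + h, y_n + h·k1); y_{n+1} = y_n + (h/2)·(k1 + k2).
x=-0.500000, y=-0.270000:
  k1 = f(-0.500000, -0.270000) = 0.551100
  k2 = f(-0.260000, -0.137736) = 0.209214
  y ← -0.270000 + (0.24/2)·(0.551100 + 0.209214) = -0.178762
y(-0.26) ≈ -0.1788

-0.1788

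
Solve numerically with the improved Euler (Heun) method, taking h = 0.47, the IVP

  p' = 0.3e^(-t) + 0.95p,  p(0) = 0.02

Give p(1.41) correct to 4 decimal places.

0.6212

Heun: k1 = f(t_n, p_n); k2 = f(t_n + h, p_n + h·k1); p_{n+1} = p_n + (h/2)·(k1 + k2).
t=0.000000, p=0.020000:
  k1 = f(0.000000, 0.020000) = 0.319000
  k2 = f(0.470000, 0.169930) = 0.348934
  p ← 0.020000 + (0.47/2)·(0.319000 + 0.348934) = 0.176965
t=0.470000, p=0.176965:
  k1 = f(0.470000, 0.176965) = 0.355617
  k2 = f(0.940000, 0.344105) = 0.444088
  p ← 0.176965 + (0.47/2)·(0.355617 + 0.444088) = 0.364895
t=0.940000, p=0.364895:
  k1 = f(0.940000, 0.364895) = 0.463839
  k2 = f(1.410000, 0.582899) = 0.626997
  p ← 0.364895 + (0.47/2)·(0.463839 + 0.626997) = 0.621242
p(1.41) ≈ 0.6212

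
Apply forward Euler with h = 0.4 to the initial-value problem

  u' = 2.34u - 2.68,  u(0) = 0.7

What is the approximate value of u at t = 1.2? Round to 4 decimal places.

-2.0859

Euler: u_{n+1} = u_n + h·f(t_n, u_n).
t=0.000000, u=0.700000: f=-1.042000 → u ← 0.700000 + 0.4·(-1.042000) = 0.283200
t=0.400000, u=0.283200: f=-2.017312 → u ← 0.283200 + 0.4·(-2.017312) = -0.523725
t=0.800000, u=-0.523725: f=-3.905516 → u ← -0.523725 + 0.4·(-3.905516) = -2.085931
u(1.2) ≈ -2.0859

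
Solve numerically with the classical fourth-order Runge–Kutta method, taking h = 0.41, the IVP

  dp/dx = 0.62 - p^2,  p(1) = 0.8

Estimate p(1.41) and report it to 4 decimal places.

0.7940

RK4: k1 = f(x_n, p_n); k2 = f(x_n + h/2, p_n + (h/2)·k1); k3 = f(x_n + h/2, p_n + (h/2)·k2); k4 = f(x_n + h, p_n + h·k3); p_{n+1} = p_n + (h/6)·(k1 + 2k2 + 2k3 + k4).
x=1.000000, p=0.800000:
  k1 = f(1.000000, 0.800000) = -0.020000
  k2 = f(1.205000, 0.795900) = -0.013457
  k3 = f(1.205000, 0.797241) = -0.015594
  k4 = f(1.410000, 0.793607) = -0.009811
  p ← 0.800000 + (0.41/6)·(k1 + 2k2 + 2k3 + k4) = 0.793993
p(1.41) ≈ 0.7940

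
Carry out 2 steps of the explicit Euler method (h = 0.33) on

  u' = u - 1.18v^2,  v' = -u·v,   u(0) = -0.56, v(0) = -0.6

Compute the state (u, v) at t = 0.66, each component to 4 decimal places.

-1.3738, -0.9185

Euler on (u,v): u_{n+1} = u_n + h·u', v_{n+1} = v_n + h·v'.
0.000000: (-0.560000, -0.600000); f=(-0.984800, -0.336000) → (-0.884984, -0.710880)
0.330000: (-0.884984, -0.710880); f=(-1.481297, -0.629117) → (-1.373812, -0.918489)
(u(0.66), v(0.66)) ≈ (-1.3738, -0.9185)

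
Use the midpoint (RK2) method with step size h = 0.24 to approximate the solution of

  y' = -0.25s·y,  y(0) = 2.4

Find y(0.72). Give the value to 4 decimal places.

2.2489

Midpoint: k1 = f(s_n, y_n); k2 = f(s_n + h/2, y_n + (h/2)·k1); y_{n+1} = y_n + h·k2.
s=0.000000, y=2.400000:
  k1 = f(0.000000, 2.400000) = 0.000000
  k2 = f(0.120000, 2.400000) = -0.072000
  y ← 2.400000 + 0.24·(-0.072000) = 2.382720
s=0.240000, y=2.382720:
  k1 = f(0.240000, 2.382720) = -0.142963
  k2 = f(0.360000, 2.365564) = -0.212901
  y ← 2.382720 + 0.24·(-0.212901) = 2.331624
s=0.480000, y=2.331624:
  k1 = f(0.480000, 2.331624) = -0.279795
  k2 = f(0.600000, 2.298048) = -0.344707
  y ← 2.331624 + 0.24·(-0.344707) = 2.248894
y(0.72) ≈ 2.2489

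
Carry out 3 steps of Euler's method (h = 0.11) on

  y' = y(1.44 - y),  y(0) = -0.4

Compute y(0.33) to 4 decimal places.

-0.7122

Euler: y_{n+1} = y_n + h·f(x_n, y_n).
x=0.000000, y=-0.400000: f=-0.736000 → y ← -0.400000 + 0.11·(-0.736000) = -0.480960
x=0.110000, y=-0.480960: f=-0.923905 → y ← -0.480960 + 0.11·(-0.923905) = -0.582590
x=0.220000, y=-0.582590: f=-1.178340 → y ← -0.582590 + 0.11·(-1.178340) = -0.712207
y(0.33) ≈ -0.7122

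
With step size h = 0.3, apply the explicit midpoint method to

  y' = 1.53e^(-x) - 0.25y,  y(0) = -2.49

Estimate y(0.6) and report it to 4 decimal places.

Midpoint: k1 = f(x_n, y_n); k2 = f(x_n + h/2, y_n + (h/2)·k1); y_{n+1} = y_n + h·k2.
x=0.000000, y=-2.490000:
  k1 = f(0.000000, -2.490000) = 2.152500
  k2 = f(0.150000, -2.167125) = 1.858664
  y ← -2.490000 + 0.3·1.858664 = -1.932401
x=0.300000, y=-1.932401:
  k1 = f(0.300000, -1.932401) = 1.616552
  k2 = f(0.450000, -1.689918) = 1.398051
  y ← -1.932401 + 0.3·1.398051 = -1.512986
y(0.6) ≈ -1.5130

-1.5130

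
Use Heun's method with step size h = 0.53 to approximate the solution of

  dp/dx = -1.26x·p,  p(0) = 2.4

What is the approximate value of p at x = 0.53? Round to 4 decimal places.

Heun: k1 = f(x_n, p_n); k2 = f(x_n + h, p_n + h·k1); p_{n+1} = p_n + (h/2)·(k1 + k2).
x=0.000000, p=2.400000:
  k1 = f(0.000000, 2.400000) = 0.000000
  k2 = f(0.530000, 2.400000) = -1.602720
  p ← 2.400000 + (0.53/2)·(0.000000 + (-1.602720)) = 1.975279
p(0.53) ≈ 1.9753

1.9753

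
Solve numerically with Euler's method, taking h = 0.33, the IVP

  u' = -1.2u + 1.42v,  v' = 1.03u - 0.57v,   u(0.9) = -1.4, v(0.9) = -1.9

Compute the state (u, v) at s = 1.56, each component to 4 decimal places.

-1.9944, -2.2288

Euler on (u,v): u_{n+1} = u_n + h·u', v_{n+1} = v_n + h·v'.
0.900000: (-1.400000, -1.900000); f=(-1.018000, -0.359000) → (-1.735940, -2.018470)
1.230000: (-1.735940, -2.018470); f=(-0.783099, -0.637490) → (-1.994363, -2.228842)
(u(1.56), v(1.56)) ≈ (-1.9944, -2.2288)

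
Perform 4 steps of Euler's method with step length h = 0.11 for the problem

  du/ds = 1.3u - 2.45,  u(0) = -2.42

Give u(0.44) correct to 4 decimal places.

Euler: u_{n+1} = u_n + h·f(s_n, u_n).
s=0.000000, u=-2.420000: f=-5.596000 → u ← -2.420000 + 0.11·(-5.596000) = -3.035560
s=0.110000, u=-3.035560: f=-6.396228 → u ← -3.035560 + 0.11·(-6.396228) = -3.739145
s=0.220000, u=-3.739145: f=-7.310889 → u ← -3.739145 + 0.11·(-7.310889) = -4.543343
s=0.330000, u=-4.543343: f=-8.356346 → u ← -4.543343 + 0.11·(-8.356346) = -5.462541
u(0.44) ≈ -5.4625

-5.4625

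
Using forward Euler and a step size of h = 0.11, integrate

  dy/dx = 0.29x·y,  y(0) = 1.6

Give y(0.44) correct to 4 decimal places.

1.6339

Euler: y_{n+1} = y_n + h·f(x_n, y_n).
x=0.000000, y=1.600000: f=0.000000 → y ← 1.600000 + 0.11·0.000000 = 1.600000
x=0.110000, y=1.600000: f=0.051040 → y ← 1.600000 + 0.11·0.051040 = 1.605614
x=0.220000, y=1.605614: f=0.102438 → y ← 1.605614 + 0.11·0.102438 = 1.616883
x=0.330000, y=1.616883: f=0.154736 → y ← 1.616883 + 0.11·0.154736 = 1.633904
y(0.44) ≈ 1.6339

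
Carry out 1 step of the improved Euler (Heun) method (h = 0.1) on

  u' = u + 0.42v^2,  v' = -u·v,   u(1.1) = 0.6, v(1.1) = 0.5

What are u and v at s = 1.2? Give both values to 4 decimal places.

Heun on (u,v): k1 = f(s_n, state_n); k2 = f(s_n + h, state_n + h·k1); state_{n+1} = state_n + (h/2)·(k1 + k2).
1.100000: (0.600000, 0.500000)
  k1 = (0.705000, -0.300000)
  predictor → (0.670500, 0.470000)
  k2 = (0.763278, -0.315135)
  → (0.673414, 0.469243)
(u(1.2), v(1.2)) ≈ (0.6734, 0.4692)

0.6734, 0.4692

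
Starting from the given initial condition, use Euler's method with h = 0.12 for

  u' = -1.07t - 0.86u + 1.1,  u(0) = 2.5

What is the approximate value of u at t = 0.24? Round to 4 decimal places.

2.2456

Euler: u_{n+1} = u_n + h·f(t_n, u_n).
t=0.000000, u=2.500000: f=-1.050000 → u ← 2.500000 + 0.12·(-1.050000) = 2.374000
t=0.120000, u=2.374000: f=-1.070040 → u ← 2.374000 + 0.12·(-1.070040) = 2.245595
u(0.24) ≈ 2.2456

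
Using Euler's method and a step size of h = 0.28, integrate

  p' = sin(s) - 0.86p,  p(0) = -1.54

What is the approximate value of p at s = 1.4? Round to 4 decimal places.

0.1415

Euler: p_{n+1} = p_n + h·f(s_n, p_n).
s=0.000000, p=-1.540000: f=1.324400 → p ← -1.540000 + 0.28·1.324400 = -1.169168
s=0.280000, p=-1.169168: f=1.281840 → p ← -1.169168 + 0.28·1.281840 = -0.810253
s=0.560000, p=-0.810253: f=1.228004 → p ← -0.810253 + 0.28·1.228004 = -0.466412
s=0.840000, p=-0.466412: f=1.145757 → p ← -0.466412 + 0.28·1.145757 = -0.145600
s=1.120000, p=-0.145600: f=1.025316 → p ← -0.145600 + 0.28·1.025316 = 0.141489
p(1.4) ≈ 0.1415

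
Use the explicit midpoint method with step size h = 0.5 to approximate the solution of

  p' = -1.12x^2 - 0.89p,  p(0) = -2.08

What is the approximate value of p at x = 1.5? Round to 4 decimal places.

Midpoint: k1 = f(x_n, p_n); k2 = f(x_n + h/2, p_n + (h/2)·k1); p_{n+1} = p_n + h·k2.
x=0.000000, p=-2.080000:
  k1 = f(0.000000, -2.080000) = 1.851200
  k2 = f(0.250000, -1.617200) = 1.369308
  p ← -2.080000 + 0.5·1.369308 = -1.395346
x=0.500000, p=-1.395346:
  k1 = f(0.500000, -1.395346) = 0.961858
  k2 = f(0.750000, -1.154882) = 0.397845
  p ← -1.395346 + 0.5·0.397845 = -1.196424
x=1.000000, p=-1.196424:
  k1 = f(1.000000, -1.196424) = -0.055183
  k2 = f(1.250000, -1.210219) = -0.672905
  p ← -1.196424 + 0.5·(-0.672905) = -1.532876
p(1.5) ≈ -1.5329

-1.5329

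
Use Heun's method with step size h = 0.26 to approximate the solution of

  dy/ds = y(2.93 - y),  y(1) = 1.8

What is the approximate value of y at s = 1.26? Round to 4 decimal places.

2.2464

Heun: k1 = f(s_n, y_n); k2 = f(s_n + h, y_n + h·k1); y_{n+1} = y_n + (h/2)·(k1 + k2).
s=1.000000, y=1.800000:
  k1 = f(1.000000, 1.800000) = 2.034000
  k2 = f(1.260000, 2.328840) = 1.400005
  y ← 1.800000 + (0.26/2)·(2.034000 + 1.400005) = 2.246421
y(1.26) ≈ 2.2464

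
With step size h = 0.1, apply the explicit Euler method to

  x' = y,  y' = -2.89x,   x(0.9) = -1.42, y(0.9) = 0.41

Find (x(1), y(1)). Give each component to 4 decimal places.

Euler on (x,y): x_{n+1} = x_n + h·x', y_{n+1} = y_n + h·y'.
0.900000: (-1.420000, 0.410000); f=(0.410000, 4.103800) → (-1.379000, 0.820380)
(x(1), y(1)) ≈ (-1.3790, 0.8204)

-1.3790, 0.8204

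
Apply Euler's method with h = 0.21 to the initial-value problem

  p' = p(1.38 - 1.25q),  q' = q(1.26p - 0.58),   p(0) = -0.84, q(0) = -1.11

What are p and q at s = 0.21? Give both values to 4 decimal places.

-1.3282, -0.7281

Euler on (p,q): p_{n+1} = p_n + h·p', q_{n+1} = q_n + h·q'.
0.000000: (-0.840000, -1.110000); f=(-2.324700, 1.818624) → (-1.328187, -0.728089)
(p(0.21), q(0.21)) ≈ (-1.3282, -0.7281)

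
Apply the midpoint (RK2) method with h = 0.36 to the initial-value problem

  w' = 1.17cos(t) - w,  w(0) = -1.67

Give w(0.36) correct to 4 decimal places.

Midpoint: k1 = f(t_n, w_n); k2 = f(t_n + h/2, w_n + (h/2)·k1); w_{n+1} = w_n + h·k2.
t=0.000000, w=-1.670000:
  k1 = f(0.000000, -1.670000) = 2.840000
  k2 = f(0.180000, -1.158800) = 2.309897
  w ← -1.670000 + 0.36·2.309897 = -0.838437
w(0.36) ≈ -0.8384

-0.8384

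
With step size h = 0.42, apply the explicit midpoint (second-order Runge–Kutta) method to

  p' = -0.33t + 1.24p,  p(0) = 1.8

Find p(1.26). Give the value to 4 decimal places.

Midpoint: k1 = f(t_n, p_n); k2 = f(t_n + h/2, p_n + (h/2)·k1); p_{n+1} = p_n + h·k2.
t=0.000000, p=1.800000:
  k1 = f(0.000000, 1.800000) = 2.232000
  k2 = f(0.210000, 2.268720) = 2.743913
  p ← 1.800000 + 0.42·2.743913 = 2.952443
t=0.420000, p=2.952443:
  k1 = f(0.420000, 2.952443) = 3.522430
  k2 = f(0.630000, 3.692154) = 4.370371
  p ← 2.952443 + 0.42·4.370371 = 4.787999
t=0.840000, p=4.787999:
  k1 = f(0.840000, 4.787999) = 5.659919
  k2 = f(1.050000, 5.976582) = 7.064462
  p ← 4.787999 + 0.42·7.064462 = 7.755073
p(1.26) ≈ 7.7551

7.7551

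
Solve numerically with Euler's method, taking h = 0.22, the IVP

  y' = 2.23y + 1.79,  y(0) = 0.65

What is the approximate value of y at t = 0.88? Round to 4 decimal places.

Euler: y_{n+1} = y_n + h·f(t_n, y_n).
t=0.000000, y=0.650000: f=3.239500 → y ← 0.650000 + 0.22·3.239500 = 1.362690
t=0.220000, y=1.362690: f=4.828799 → y ← 1.362690 + 0.22·4.828799 = 2.425026
t=0.440000, y=2.425026: f=7.197807 → y ← 2.425026 + 0.22·7.197807 = 4.008543
t=0.660000, y=4.008543: f=10.729052 → y ← 4.008543 + 0.22·10.729052 = 6.368935
y(0.88) ≈ 6.3689

6.3689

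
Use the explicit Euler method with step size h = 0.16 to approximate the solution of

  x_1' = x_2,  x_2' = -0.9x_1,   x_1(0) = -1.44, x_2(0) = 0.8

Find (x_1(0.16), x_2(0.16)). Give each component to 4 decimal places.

-1.3120, 1.0074

Euler on (x_1,x_2): x_1_{n+1} = x_1_n + h·x_1', x_2_{n+1} = x_2_n + h·x_2'.
0.000000: (-1.440000, 0.800000); f=(0.800000, 1.296000) → (-1.312000, 1.007360)
(x_1(0.16), x_2(0.16)) ≈ (-1.3120, 1.0074)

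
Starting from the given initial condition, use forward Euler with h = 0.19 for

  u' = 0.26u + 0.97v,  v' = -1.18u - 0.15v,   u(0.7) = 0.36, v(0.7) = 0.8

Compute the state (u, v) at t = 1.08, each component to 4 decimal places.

Euler on (u,v): u_{n+1} = u_n + h·u', v_{n+1} = v_n + h·v'.
0.700000: (0.360000, 0.800000); f=(0.869600, -0.544800) → (0.525224, 0.696488)
0.890000: (0.525224, 0.696488); f=(0.812152, -0.724238) → (0.679533, 0.558883)
(u(1.08), v(1.08)) ≈ (0.6795, 0.5589)

0.6795, 0.5589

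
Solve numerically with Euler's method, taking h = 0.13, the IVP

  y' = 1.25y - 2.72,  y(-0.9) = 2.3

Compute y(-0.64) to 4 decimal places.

2.3436

Euler: y_{n+1} = y_n + h·f(x_n, y_n).
x=-0.900000, y=2.300000: f=0.155000 → y ← 2.300000 + 0.13·0.155000 = 2.320150
x=-0.770000, y=2.320150: f=0.180187 → y ← 2.320150 + 0.13·0.180187 = 2.343574
y(-0.64) ≈ 2.3436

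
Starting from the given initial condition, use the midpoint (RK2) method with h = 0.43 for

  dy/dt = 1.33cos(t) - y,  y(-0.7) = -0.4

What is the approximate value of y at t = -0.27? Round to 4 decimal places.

Midpoint: k1 = f(t_n, y_n); k2 = f(t_n + h/2, y_n + (h/2)·k1); y_{n+1} = y_n + h·k2.
t=-0.700000, y=-0.400000:
  k1 = f(-0.700000, -0.400000) = 1.417240
  k2 = f(-0.485000, -0.095293) = 1.271911
  y ← -0.400000 + 0.43·1.271911 = 0.146922
y(-0.27) ≈ 0.1469

0.1469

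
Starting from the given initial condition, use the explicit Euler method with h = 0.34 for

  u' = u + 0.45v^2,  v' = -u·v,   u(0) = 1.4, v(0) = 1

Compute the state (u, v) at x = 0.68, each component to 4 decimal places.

2.7609, 0.1625

Euler on (u,v): u_{n+1} = u_n + h·u', v_{n+1} = v_n + h·v'.
0.000000: (1.400000, 1.000000); f=(1.850000, -1.400000) → (2.029000, 0.524000)
0.340000: (2.029000, 0.524000); f=(2.152559, -1.063196) → (2.760870, 0.162513)
(u(0.68), v(0.68)) ≈ (2.7609, 0.1625)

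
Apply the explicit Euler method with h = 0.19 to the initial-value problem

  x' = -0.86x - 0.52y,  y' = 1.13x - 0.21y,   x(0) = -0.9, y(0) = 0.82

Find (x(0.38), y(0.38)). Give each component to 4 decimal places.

-0.7564, 0.3913

Euler on (x,y): x_{n+1} = x_n + h·x', y_{n+1} = y_n + h·y'.
0.000000: (-0.900000, 0.820000); f=(0.347600, -1.189200) → (-0.833956, 0.594052)
0.190000: (-0.833956, 0.594052); f=(0.408295, -1.067121) → (-0.756380, 0.391299)
(x(0.38), y(0.38)) ≈ (-0.7564, 0.3913)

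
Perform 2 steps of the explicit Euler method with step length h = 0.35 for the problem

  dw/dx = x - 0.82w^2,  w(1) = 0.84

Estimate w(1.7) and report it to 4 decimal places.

1.1801

Euler: w_{n+1} = w_n + h·f(x_n, w_n).
x=1.000000, w=0.840000: f=0.421408 → w ← 0.840000 + 0.35·0.421408 = 0.987493
x=1.350000, w=0.987493: f=0.550384 → w ← 0.987493 + 0.35·0.550384 = 1.180127
w(1.7) ≈ 1.1801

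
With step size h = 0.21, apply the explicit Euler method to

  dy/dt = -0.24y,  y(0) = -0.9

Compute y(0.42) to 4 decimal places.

-0.8116

Euler: y_{n+1} = y_n + h·f(t_n, y_n).
t=0.000000, y=-0.900000: f=0.216000 → y ← -0.900000 + 0.21·0.216000 = -0.854640
t=0.210000, y=-0.854640: f=0.205114 → y ← -0.854640 + 0.21·0.205114 = -0.811566
y(0.42) ≈ -0.8116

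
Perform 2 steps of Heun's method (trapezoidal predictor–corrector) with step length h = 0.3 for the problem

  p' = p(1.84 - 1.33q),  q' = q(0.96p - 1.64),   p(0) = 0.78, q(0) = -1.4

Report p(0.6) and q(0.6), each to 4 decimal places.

5.2247, -1.6999

Heun on (p,q): k1 = f(t_n, state_n); k2 = f(t_n + h, state_n + h·k1); state_{n+1} = state_n + (h/2)·(k1 + k2).
0.000000: (0.780000, -1.400000)
  k1 = (2.887560, 1.247680)
  predictor → (1.646268, -1.025696)
  k2 = (5.274932, 0.061114)
  → (2.004374, -1.203681)
0.300000: (2.004374, -1.203681)
  k1 = (6.896841, -0.342085)
  predictor → (4.073426, -1.306306)
  k2 = (14.572223, -2.965954)
  → (5.224733, -1.699887)
(p(0.6), q(0.6)) ≈ (5.2247, -1.6999)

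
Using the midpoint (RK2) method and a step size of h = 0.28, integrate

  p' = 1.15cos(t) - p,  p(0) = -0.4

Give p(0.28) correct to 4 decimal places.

-0.0299

Midpoint: k1 = f(t_n, p_n); k2 = f(t_n + h/2, p_n + (h/2)·k1); p_{n+1} = p_n + h·k2.
t=0.000000, p=-0.400000:
  k1 = f(0.000000, -0.400000) = 1.550000
  k2 = f(0.140000, -0.183000) = 1.321748
  p ← -0.400000 + 0.28·1.321748 = -0.029910
p(0.28) ≈ -0.0299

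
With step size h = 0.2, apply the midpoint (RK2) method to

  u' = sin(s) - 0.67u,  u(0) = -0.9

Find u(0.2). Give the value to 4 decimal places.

Midpoint: k1 = f(s_n, u_n); k2 = f(s_n + h/2, u_n + (h/2)·k1); u_{n+1} = u_n + h·k2.
s=0.000000, u=-0.900000:
  k1 = f(0.000000, -0.900000) = 0.603000
  k2 = f(0.100000, -0.839700) = 0.662432
  u ← -0.900000 + 0.2·0.662432 = -0.767514
u(0.2) ≈ -0.7675

-0.7675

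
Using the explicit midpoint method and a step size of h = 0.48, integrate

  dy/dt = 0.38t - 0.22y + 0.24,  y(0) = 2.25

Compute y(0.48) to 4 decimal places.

2.1778

Midpoint: k1 = f(t_n, y_n); k2 = f(t_n + h/2, y_n + (h/2)·k1); y_{n+1} = y_n + h·k2.
t=0.000000, y=2.250000:
  k1 = f(0.000000, 2.250000) = -0.255000
  k2 = f(0.240000, 2.188800) = -0.150336
  y ← 2.250000 + 0.48·(-0.150336) = 2.177839
y(0.48) ≈ 2.1778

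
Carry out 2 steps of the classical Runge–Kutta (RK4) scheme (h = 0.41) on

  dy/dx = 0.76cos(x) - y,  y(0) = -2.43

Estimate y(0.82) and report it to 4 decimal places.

RK4: k1 = f(x_n, y_n); k2 = f(x_n + h/2, y_n + (h/2)·k1); k3 = f(x_n + h/2, y_n + (h/2)·k2); k4 = f(x_n + h, y_n + h·k3); y_{n+1} = y_n + (h/6)·(k1 + 2k2 + 2k3 + k4).
x=0.000000, y=-2.430000:
  k1 = f(0.000000, -2.430000) = 3.190000
  k2 = f(0.205000, -1.776050) = 2.520136
  k3 = f(0.205000, -1.913372) = 2.657458
  k4 = f(0.410000, -1.340442) = 2.037454
  y ← -2.430000 + (0.41/6)·(k1 + 2k2 + 2k3 + k4) = -1.365186
x=0.410000, y=-1.365186:
  k1 = f(0.410000, -1.365186) = 2.062198
  k2 = f(0.615000, -0.942435) = 1.563183
  k3 = f(0.615000, -1.044733) = 1.665481
  k4 = f(0.820000, -0.682339) = 1.200827
  y ← -1.365186 + (0.41/6)·(k1 + 2k2 + 2k3 + k4) = -0.700962
y(0.82) ≈ -0.7010

-0.7010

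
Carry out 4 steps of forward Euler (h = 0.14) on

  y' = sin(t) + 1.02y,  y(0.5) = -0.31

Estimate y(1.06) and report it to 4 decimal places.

Euler: y_{n+1} = y_n + h·f(t_n, y_n).
t=0.500000, y=-0.310000: f=0.163226 → y ← -0.310000 + 0.14·0.163226 = -0.287148
t=0.640000, y=-0.287148: f=0.304304 → y ← -0.287148 + 0.14·0.304304 = -0.244546
t=0.780000, y=-0.244546: f=0.453843 → y ← -0.244546 + 0.14·0.453843 = -0.181008
t=0.920000, y=-0.181008: f=0.610974 → y ← -0.181008 + 0.14·0.610974 = -0.095472
y(1.06) ≈ -0.0955

-0.0955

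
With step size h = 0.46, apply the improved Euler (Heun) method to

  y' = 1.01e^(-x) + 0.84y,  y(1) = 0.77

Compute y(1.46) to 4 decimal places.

1.2974

Heun: k1 = f(x_n, y_n); k2 = f(x_n + h, y_n + h·k1); y_{n+1} = y_n + (h/2)·(k1 + k2).
x=1.000000, y=0.770000:
  k1 = f(1.000000, 0.770000) = 1.018358
  k2 = f(1.460000, 1.238445) = 1.274852
  y ← 0.770000 + (0.46/2)·(1.018358 + 1.274852) = 1.297438
y(1.46) ≈ 1.2974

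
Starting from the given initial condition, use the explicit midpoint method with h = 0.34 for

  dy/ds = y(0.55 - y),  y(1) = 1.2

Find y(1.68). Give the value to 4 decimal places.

Midpoint: k1 = f(s_n, y_n); k2 = f(s_n + h/2, y_n + (h/2)·k1); y_{n+1} = y_n + h·k2.
s=1.000000, y=1.200000:
  k1 = f(1.000000, 1.200000) = -0.780000
  k2 = f(1.170000, 1.067400) = -0.552273
  y ← 1.200000 + 0.34·(-0.552273) = 1.012227
s=1.340000, y=1.012227:
  k1 = f(1.340000, 1.012227) = -0.467879
  k2 = f(1.510000, 0.932688) = -0.356928
  y ← 1.012227 + 0.34·(-0.356928) = 0.890872
y(1.68) ≈ 0.8909

0.8909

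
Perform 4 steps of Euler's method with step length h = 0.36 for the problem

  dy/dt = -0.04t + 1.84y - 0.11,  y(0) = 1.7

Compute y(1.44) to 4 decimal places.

12.5396

Euler: y_{n+1} = y_n + h·f(t_n, y_n).
t=0.000000, y=1.700000: f=3.018000 → y ← 1.700000 + 0.36·3.018000 = 2.786480
t=0.360000, y=2.786480: f=5.002723 → y ← 2.786480 + 0.36·5.002723 = 4.587460
t=0.720000, y=4.587460: f=8.302127 → y ← 4.587460 + 0.36·8.302127 = 7.576226
t=1.080000, y=7.576226: f=13.787056 → y ← 7.576226 + 0.36·13.787056 = 12.539566
y(1.44) ≈ 12.5396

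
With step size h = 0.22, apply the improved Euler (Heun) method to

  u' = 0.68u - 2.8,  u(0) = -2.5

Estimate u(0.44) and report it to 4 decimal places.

Heun: k1 = f(x_n, u_n); k2 = f(x_n + h, u_n + h·k1); u_{n+1} = u_n + (h/2)·(k1 + k2).
x=0.000000, u=-2.500000:
  k1 = f(0.000000, -2.500000) = -4.500000
  k2 = f(0.220000, -3.490000) = -5.173200
  u ← -2.500000 + (0.22/2)·(-4.500000 + (-5.173200)) = -3.564052
x=0.220000, u=-3.564052:
  k1 = f(0.220000, -3.564052) = -5.223555
  k2 = f(0.440000, -4.713234) = -6.004999
  u ← -3.564052 + (0.22/2)·(-5.223555 + (-6.004999)) = -4.799193
u(0.44) ≈ -4.7992

-4.7992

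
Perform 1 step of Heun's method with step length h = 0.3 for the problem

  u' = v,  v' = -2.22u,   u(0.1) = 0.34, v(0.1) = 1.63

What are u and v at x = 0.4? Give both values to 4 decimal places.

0.7950, 1.2407

Heun on (u,v): k1 = f(x_n, state_n); k2 = f(x_n + h, state_n + h·k1); state_{n+1} = state_n + (h/2)·(k1 + k2).
0.100000: (0.340000, 1.630000)
  k1 = (1.630000, -0.754800)
  predictor → (0.829000, 1.403560)
  k2 = (1.403560, -1.840380)
  → (0.795034, 1.240723)
(u(0.4), v(0.4)) ≈ (0.7950, 1.2407)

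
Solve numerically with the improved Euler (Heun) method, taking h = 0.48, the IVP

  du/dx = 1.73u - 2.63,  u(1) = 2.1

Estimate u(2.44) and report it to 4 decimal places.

7.4870

Heun: k1 = f(x_n, u_n); k2 = f(x_n + h, u_n + h·k1); u_{n+1} = u_n + (h/2)·(k1 + k2).
x=1.000000, u=2.100000:
  k1 = f(1.000000, 2.100000) = 1.003000
  k2 = f(1.480000, 2.581440) = 1.835891
  u ← 2.100000 + (0.48/2)·(1.003000 + 1.835891) = 2.781334
x=1.480000, u=2.781334:
  k1 = f(1.480000, 2.781334) = 2.181708
  k2 = f(1.960000, 3.828554) = 3.993398
  u ← 2.781334 + (0.48/2)·(2.181708 + 3.993398) = 4.263359
x=1.960000, u=4.263359:
  k1 = f(1.960000, 4.263359) = 4.745611
  k2 = f(2.440000, 6.541253) = 8.686367
  u ← 4.263359 + (0.48/2)·(4.745611 + 8.686367) = 7.487034
u(2.44) ≈ 7.4870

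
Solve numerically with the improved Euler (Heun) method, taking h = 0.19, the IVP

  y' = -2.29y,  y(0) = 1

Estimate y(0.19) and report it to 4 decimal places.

0.6596

Heun: k1 = f(s_n, y_n); k2 = f(s_n + h, y_n + h·k1); y_{n+1} = y_n + (h/2)·(k1 + k2).
s=0.000000, y=1.000000:
  k1 = f(0.000000, 1.000000) = -2.290000
  k2 = f(0.190000, 0.564900) = -1.293621
  y ← 1.000000 + (0.19/2)·(-2.290000 + (-1.293621)) = 0.659556
y(0.19) ≈ 0.6596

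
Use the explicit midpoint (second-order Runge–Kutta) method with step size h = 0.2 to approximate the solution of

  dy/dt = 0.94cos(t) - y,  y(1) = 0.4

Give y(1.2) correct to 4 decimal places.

0.4031

Midpoint: k1 = f(t_n, y_n); k2 = f(t_n + h/2, y_n + (h/2)·k1); y_{n+1} = y_n + h·k2.
t=1.000000, y=0.400000:
  k1 = f(1.000000, 0.400000) = 0.107884
  k2 = f(1.100000, 0.410788) = 0.015592
  y ← 0.400000 + 0.2·0.015592 = 0.403118
y(1.2) ≈ 0.4031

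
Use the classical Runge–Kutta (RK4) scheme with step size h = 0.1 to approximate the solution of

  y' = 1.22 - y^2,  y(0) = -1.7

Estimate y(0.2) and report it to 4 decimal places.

RK4: k1 = f(t_n, y_n); k2 = f(t_n + h/2, y_n + (h/2)·k1); k3 = f(t_n + h/2, y_n + (h/2)·k2); k4 = f(t_n + h, y_n + h·k3); y_{n+1} = y_n + (h/6)·(k1 + 2k2 + 2k3 + k4).
t=0.000000, y=-1.700000:
  k1 = f(0.000000, -1.700000) = -1.670000
  k2 = f(0.050000, -1.783500) = -1.960872
  k3 = f(0.050000, -1.798044) = -2.012961
  k4 = f(0.100000, -1.901296) = -2.394927
  y ← -1.700000 + (0.1/6)·(k1 + 2k2 + 2k3 + k4) = -1.900210
t=0.100000, y=-1.900210:
  k1 = f(0.100000, -1.900210) = -2.390798
  k2 = f(0.150000, -2.019750) = -2.859389
  k3 = f(0.150000, -2.043179) = -2.954582
  k4 = f(0.200000, -2.195668) = -3.600958
  y ← -1.900210 + (0.1/6)·(k1 + 2k2 + 2k3 + k4) = -2.193872
y(0.2) ≈ -2.1939

-2.1939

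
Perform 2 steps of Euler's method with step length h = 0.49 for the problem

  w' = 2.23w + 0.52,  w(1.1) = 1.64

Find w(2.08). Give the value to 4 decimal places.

7.9702

Euler: w_{n+1} = w_n + h·f(x_n, w_n).
x=1.100000, w=1.640000: f=4.177200 → w ← 1.640000 + 0.49·4.177200 = 3.686828
x=1.590000, w=3.686828: f=8.741626 → w ← 3.686828 + 0.49·8.741626 = 7.970225
w(2.08) ≈ 7.9702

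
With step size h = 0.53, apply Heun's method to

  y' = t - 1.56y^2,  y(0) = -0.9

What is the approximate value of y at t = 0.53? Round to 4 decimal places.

Heun: k1 = f(t_n, y_n); k2 = f(t_n + h, y_n + h·k1); y_{n+1} = y_n + (h/2)·(k1 + k2).
t=0.000000, y=-0.900000:
  k1 = f(0.000000, -0.900000) = -1.263600
  k2 = f(0.530000, -1.569708) = -3.313814
  y ← -0.900000 + (0.53/2)·(-1.263600 + (-3.313814)) = -2.113015
y(0.53) ≈ -2.1130

-2.1130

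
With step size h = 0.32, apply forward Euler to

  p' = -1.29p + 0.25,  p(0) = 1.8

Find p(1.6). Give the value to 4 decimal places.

0.3059

Euler: p_{n+1} = p_n + h·f(x_n, p_n).
x=0.000000, p=1.800000: f=-2.072000 → p ← 1.800000 + 0.32·(-2.072000) = 1.136960
x=0.320000, p=1.136960: f=-1.216678 → p ← 1.136960 + 0.32·(-1.216678) = 0.747623
x=0.640000, p=0.747623: f=-0.714434 → p ← 0.747623 + 0.32·(-0.714434) = 0.519004
x=0.960000, p=0.519004: f=-0.419515 → p ← 0.519004 + 0.32·(-0.419515) = 0.384759
x=1.280000, p=0.384759: f=-0.246339 → p ← 0.384759 + 0.32·(-0.246339) = 0.305931
p(1.6) ≈ 0.3059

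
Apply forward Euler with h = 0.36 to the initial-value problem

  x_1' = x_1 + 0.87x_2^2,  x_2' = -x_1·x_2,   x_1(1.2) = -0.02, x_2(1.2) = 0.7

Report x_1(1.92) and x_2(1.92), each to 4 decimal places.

0.3274, 0.6730

Euler on (x_1,x_2): x_1_{n+1} = x_1_n + h·x_1', x_2_{n+1} = x_2_n + h·x_2'.
1.200000: (-0.020000, 0.700000); f=(0.406300, 0.014000) → (0.126268, 0.705040)
1.560000: (0.126268, 0.705040); f=(0.558729, -0.089024) → (0.327410, 0.672991)
(x_1(1.92), x_2(1.92)) ≈ (0.3274, 0.6730)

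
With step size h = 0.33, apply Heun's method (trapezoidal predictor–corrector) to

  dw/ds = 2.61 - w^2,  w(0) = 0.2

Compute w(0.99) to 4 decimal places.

1.4314

Heun: k1 = f(s_n, w_n); k2 = f(s_n + h, w_n + h·k1); w_{n+1} = w_n + (h/2)·(k1 + k2).
s=0.000000, w=0.200000:
  k1 = f(0.000000, 0.200000) = 2.570000
  k2 = f(0.330000, 1.048100) = 1.511486
  w ← 0.200000 + (0.33/2)·(2.570000 + 1.511486) = 0.873445
s=0.330000, w=0.873445:
  k1 = f(0.330000, 0.873445) = 1.847093
  k2 = f(0.660000, 1.482986) = 0.410752
  w ← 0.873445 + (0.33/2)·(1.847093 + 0.410752) = 1.245990
s=0.660000, w=1.245990:
  k1 = f(0.660000, 1.245990) = 1.057509
  k2 = f(0.990000, 1.594968) = 0.066077
  w ← 1.245990 + (0.33/2)·(1.057509 + 0.066077) = 1.431382
w(0.99) ≈ 1.4314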